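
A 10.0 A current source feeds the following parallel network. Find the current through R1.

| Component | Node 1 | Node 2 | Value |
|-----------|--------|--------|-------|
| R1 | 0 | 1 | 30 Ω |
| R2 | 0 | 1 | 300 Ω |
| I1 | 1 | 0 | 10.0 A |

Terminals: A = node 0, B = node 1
All resistors sit directly between nodes 0 and 1, so they are in parallel and share one voltage V; the full source current 10 A splits among them.
1/R_par = 1/30 + 1/300 = 0.03667 S  =>  R_par = 27.27 Ω
V = I × R_par = 10 × 27.27 = 272.7 V
I_R1 = V/R1 = 272.7/30 = 9.091 A

Final answer: 9.091 A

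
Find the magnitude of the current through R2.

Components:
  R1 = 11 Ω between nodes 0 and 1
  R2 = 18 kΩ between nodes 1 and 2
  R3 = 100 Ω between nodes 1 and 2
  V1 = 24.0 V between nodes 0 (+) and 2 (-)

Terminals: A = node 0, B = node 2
Nodal analysis, taking node 2 as the 0 V reference.
Source V1 fixes V_0 = 24 V.
KCL at each unknown node (sum of currents leaving = 0; resistances in Ω):
  Node 1: (V_1 - 24)/11 + (V_1 - 0)/18000 + (V_1 - 0)/100 = 0
Collecting terms: 0.101 × V_1 = 2.182  =>  V_1 = 21.61 V
I_R2 = (V_1 - V_2)/R2 = (21.61 - 0)/18000 = 0.001201 A
|I_R2| = 0.001201 A

Final answer: |I_R2| = 0.001201 A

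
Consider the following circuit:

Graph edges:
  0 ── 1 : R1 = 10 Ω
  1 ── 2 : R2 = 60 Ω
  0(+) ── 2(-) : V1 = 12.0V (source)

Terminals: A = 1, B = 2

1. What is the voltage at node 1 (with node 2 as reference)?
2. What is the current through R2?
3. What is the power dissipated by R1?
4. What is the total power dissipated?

Nodal analysis, taking node 2 as the 0 V reference.
Source V1 fixes V_0 = 12 V.
KCL at each unknown node (sum of currents leaving = 0; resistances in Ω):
  Node 1: (V_1 - 12)/10 + (V_1 - 0)/60 = 0
Collecting terms: 0.1167 × V_1 = 1.2  =>  V_1 = 10.29 V
Part 1:
  Read off the nodal solution: V_1 = 10.29 V
Part 2:
  I_R2 = (V_1 - V_2)/R2 = (10.29 - 0)/60 = 0.1714 A
  Magnitude: I_R2 = 0.1714 A
Part 3:
  I_R1 = (V_0 - V_1)/R1 = (12 - 10.29)/10 = 0.1714 A
  P_R1 = I_R1² × R1 = (0.1714)² × 10 = 0.2939 W
Part 4:
  Power in each resistor, P = (ΔV)²/R:
    P_R1 = (12 - 10.29)²/10 = 0.2939 W
    P_R2 = (10.29 - 0)²/60 = 1.763 W
  P_total = P_R1 + P_R2 = 2.057 W

Final answers:
1. V_1 = 10.29 V
2. I_R2 = 0.1714 A
3. P_R1 = 0.2939 W
4. P_total = 2.057 W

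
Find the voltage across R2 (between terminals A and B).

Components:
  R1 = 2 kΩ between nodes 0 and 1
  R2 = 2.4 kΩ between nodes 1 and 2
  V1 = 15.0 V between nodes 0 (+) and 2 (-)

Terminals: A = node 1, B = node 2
R1 and R2 are in series across V1 (node 0 → node 1 → node 2), and the output A–B is taken across R2, so this is a voltage divider.
Series current: I = V1/(R1 + R2) = 15/(2000 + 2400) = 15/4400 = 0.003409 A
V_R2 = I × R2 = V1 × R2/(R1 + R2) = 15 × 2400/4400 = 8.182 V

Final answer: 8.182 V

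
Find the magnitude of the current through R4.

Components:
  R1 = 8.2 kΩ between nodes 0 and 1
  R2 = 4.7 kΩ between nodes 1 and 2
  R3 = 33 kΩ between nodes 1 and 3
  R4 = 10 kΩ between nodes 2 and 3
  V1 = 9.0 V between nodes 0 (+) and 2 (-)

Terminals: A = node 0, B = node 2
Nodal analysis, taking node 2 as the 0 V reference.
Source V1 fixes V_0 = 9 V.
KCL at each unknown node (sum of currents leaving = 0; resistances in Ω):
  Node 1: (V_1 - 9)/8200 + (V_1 - 0)/4700 + (V_1 - V_3)/33000 = 0
  Node 3: (V_3 - V_1)/33000 + (V_3 - 0)/10000 = 0
Collecting terms (coefficients in siemens):
  0.000365·V_1 - 0.0000303·V_3 = 0.001098
  0.0001303·V_3 - 0.0000303·V_1 = 0
Determinant D = (0.000365)(0.0001303) - (-0.0000303)(-0.0000303) = 0.00000004664
V_1 = [(0.001098)(0.0001303) - (-0.0000303)(0)]/D = 3.066 V
V_3 = [(0.000365)(0) - (0.001098)(-0.0000303)]/D = 0.713 V
I_R4 = (V_2 - V_3)/R4 = (0 - 0.713)/10000 = -0.0000713 A
|I_R4| = 0.0000713 A

Final answer: |I_R4| = 7.13e-05 A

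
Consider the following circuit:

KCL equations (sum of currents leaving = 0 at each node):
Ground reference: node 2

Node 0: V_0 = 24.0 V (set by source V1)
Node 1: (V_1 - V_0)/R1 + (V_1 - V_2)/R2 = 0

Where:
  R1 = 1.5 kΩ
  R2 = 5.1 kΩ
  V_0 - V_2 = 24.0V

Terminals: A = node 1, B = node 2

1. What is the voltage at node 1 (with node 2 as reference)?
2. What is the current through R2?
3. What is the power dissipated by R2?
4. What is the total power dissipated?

Nodal analysis, taking node 2 as the 0 V reference.
Source V1 fixes V_0 = 24 V.
KCL at each unknown node (sum of currents leaving = 0; resistances in Ω):
  Node 1: (V_1 - 24)/1500 + (V_1 - 0)/5100 = 0
Collecting terms: 0.0008627 × V_1 = 0.016  =>  V_1 = 18.55 V
Part 1:
  Read off the nodal solution: V_1 = 18.55 V
Part 2:
  I_R2 = (V_1 - V_2)/R2 = (18.55 - 0)/5100 = 0.003636 A
  Magnitude: I_R2 = 0.003636 A
Part 3:
  I_R2 = (V_1 - V_2)/R2 = (18.55 - 0)/5100 = 0.003636 A
  P_R2 = I_R2² × R2 = (0.003636)² × 5100 = 0.06744 W
Part 4:
  Power in each resistor, P = (ΔV)²/R:
    P_R1 = (24 - 18.55)²/1500 = 0.01983 W
    P_R2 = (18.55 - 0)²/5100 = 0.06744 W
  P_total = P_R1 + P_R2 = 0.08727 W

Final answers:
1. V_1 = 18.55 V
2. I_R2 = 0.003636 A
3. P_R2 = 0.06744 W
4. P_total = 0.08727 W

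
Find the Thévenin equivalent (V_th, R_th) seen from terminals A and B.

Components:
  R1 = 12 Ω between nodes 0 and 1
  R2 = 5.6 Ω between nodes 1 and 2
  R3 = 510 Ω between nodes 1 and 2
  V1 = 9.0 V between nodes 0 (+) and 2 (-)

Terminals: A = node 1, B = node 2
Step 1 — V_th is the open-circuit voltage V_A - V_B (nothing connected across the terminals).
Nodal analysis, taking node 2 as the 0 V reference.
Source V1 fixes V_0 = 9 V.
KCL at each unknown node (sum of currents leaving = 0; resistances in Ω):
  Node 1: (V_1 - 9)/12 + (V_1 - 0)/5.6 + (V_1 - 0)/510 = 0
Collecting terms: 0.2639 × V_1 = 0.75  =>  V_1 = 2.842 V
V_th = V_1 - V_2 = 2.842 - 0 = 2.842 V
Step 2 — R_th: zero the source — replace V1 by a short circuit (node 2 merges into node 0) — and find the resistance seen between A (node 1) and B (node 0).
Reduce the network between node 1 (A) and node 0 (B) by series/parallel combination:
  Rp1 = R1 ‖ R2 ‖ R3 (parallel, all between nodes 0 and 1) = 1/(1/12 + 1/5.6 + 1/510) = 3.79 Ω
R_th = 3.79 Ω

Final answer: V_th = 2.842 V, R_th = 3.79 Ω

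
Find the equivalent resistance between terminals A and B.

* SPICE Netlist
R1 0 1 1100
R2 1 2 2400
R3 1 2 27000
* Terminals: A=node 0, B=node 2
Reduce the network between node 0 (A) and node 2 (B) by series/parallel combination:
  Rp1 = R2 ‖ R3 (parallel, both between nodes 1 and 2) = 1/(1/2400 + 1/27000) = 2204 Ω
  Rs1 = R1 + Rp1 (series, joined only at node 1) = 1100 + 2204 = 3304 Ω
R_eq = 3.304 kΩ

Final answer: 3.304 kΩ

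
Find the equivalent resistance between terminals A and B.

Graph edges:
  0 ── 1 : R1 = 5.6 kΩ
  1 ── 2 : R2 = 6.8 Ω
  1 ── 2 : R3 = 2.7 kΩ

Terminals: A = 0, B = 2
Reduce the network between node 0 (A) and node 2 (B) by series/parallel combination:
  Rp1 = R2 ‖ R3 (parallel, both between nodes 1 and 2) = 1/(1/6.8 + 1/2700) = 6.783 Ω
  Rs1 = R1 + Rp1 (series, joined only at node 1) = 5600 + 6.783 = 5607 Ω
R_eq = 5.607 kΩ

Final answer: 5.607 kΩ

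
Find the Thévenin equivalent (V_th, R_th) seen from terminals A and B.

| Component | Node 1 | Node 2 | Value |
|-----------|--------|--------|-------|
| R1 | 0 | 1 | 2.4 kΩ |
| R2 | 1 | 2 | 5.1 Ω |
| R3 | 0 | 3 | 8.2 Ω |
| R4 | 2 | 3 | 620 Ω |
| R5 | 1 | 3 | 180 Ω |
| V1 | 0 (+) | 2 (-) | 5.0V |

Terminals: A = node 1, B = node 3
Step 1 — V_th is the open-circuit voltage V_A - V_B (nothing connected across the terminals).
Nodal analysis, taking node 2 as the 0 V reference.
Source V1 fixes V_0 = 5 V.
KCL at each unknown node (sum of currents leaving = 0; resistances in Ω):
  Node 1: (V_1 - 5)/2400 + (V_1 - 0)/5.1 + (V_1 - V_3)/180 = 0
  Node 3: (V_3 - 5)/8.2 + (V_3 - 0)/620 + (V_3 - V_1)/180 = 0
Collecting terms (coefficients in siemens):
  0.2021·V_1 - 0.005556·V_3 = 0.002083
  0.1291·V_3 - 0.005556·V_1 = 0.6098
Determinant D = (0.2021)(0.1291) - (-0.005556)(-0.005556) = 0.02606
V_1 = [(0.002083)(0.1291) - (-0.005556)(0.6098)]/D = 0.1403 V
V_3 = [(0.2021)(0.6098) - (0.002083)(-0.005556)]/D = 4.728 V
V_th = V_1 - V_3 = 0.1403 - 4.728 = -4.588 V
Step 2 — R_th: zero the source — replace V1 by a short circuit (node 2 merges into node 0) — and find the resistance seen between A (node 1) and B (node 3).
Reduce the network between node 1 (A) and node 3 (B) by series/parallel combination:
  Rp1 = R1 ‖ R2 (parallel, both between nodes 0 and 1) = 1/(1/2400 + 1/5.1) = 5.089 Ω
  Rp2 = R3 ‖ R4 (parallel, both between nodes 0 and 3) = 1/(1/8.2 + 1/620) = 8.093 Ω
  Rs1 = Rp1 + Rp2 (series, joined only at node 0) = 5.089 + 8.093 = 13.18 Ω
  Rp3 = R5 ‖ Rs1 (parallel, both between nodes 1 and 3) = 1/(1/180 + 1/13.18) = 12.28 Ω
R_th = 12.28 Ω

Final answer: V_th = -4.588 V, R_th = 12.28 Ω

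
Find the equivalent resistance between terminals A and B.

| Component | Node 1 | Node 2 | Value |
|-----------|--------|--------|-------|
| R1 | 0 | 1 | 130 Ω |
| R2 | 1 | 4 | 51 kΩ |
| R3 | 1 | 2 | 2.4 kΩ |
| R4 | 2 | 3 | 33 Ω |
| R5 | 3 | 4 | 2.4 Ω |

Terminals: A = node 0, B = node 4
Reduce the network between node 0 (A) and node 4 (B) by series/parallel combination:
  Rs1 = R3 + R4 (series, joined only at node 2) = 2400 + 33 = 2433 Ω
  Rs2 = R5 + Rs1 (series, joined only at node 3) = 2.4 + 2433 = 2435 Ω
  Rp1 = R2 ‖ Rs2 (parallel, both between nodes 1 and 4) = 1/(1/51000 + 1/2435) = 2324 Ω
  Rs3 = R1 + Rp1 (series, joined only at node 1) = 130 + 2324 = 2454 Ω
R_eq = 2.454 kΩ

Final answer: 2.454 kΩ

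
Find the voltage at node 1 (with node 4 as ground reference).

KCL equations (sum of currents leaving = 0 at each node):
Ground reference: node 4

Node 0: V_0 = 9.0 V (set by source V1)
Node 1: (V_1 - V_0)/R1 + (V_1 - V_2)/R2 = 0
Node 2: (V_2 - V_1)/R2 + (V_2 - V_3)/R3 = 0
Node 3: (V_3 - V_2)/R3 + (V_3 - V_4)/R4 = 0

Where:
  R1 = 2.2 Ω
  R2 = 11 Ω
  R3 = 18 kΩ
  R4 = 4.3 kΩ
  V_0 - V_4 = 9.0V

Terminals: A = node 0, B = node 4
Nodal analysis, taking node 4 as the 0 V reference.
Source V1 fixes V_0 = 9 V.
KCL at each unknown node (sum of currents leaving = 0; resistances in Ω):
  Node 1: (V_1 - 9)/2.2 + (V_1 - V_2)/11 = 0
  Node 2: (V_2 - V_1)/11 + (V_2 - V_3)/18000 = 0
  Node 3: (V_3 - V_2)/18000 + (V_3 - 0)/4300 = 0
Collecting terms (coefficients in siemens):
  0.5455·V_1 - 0.09091·V_2 = 4.091
  0.09096·V_2 - 0.09091·V_1 - 0.00005556·V_3 = 0
  0.0002881·V_3 - 0.00005556·V_2 = 0
Solving these 3 simultaneous equations (Gaussian elimination) gives:
  V_1 = 8.999 V, V_2 = 8.995 V, V_3 = 1.734 V
The requested potential is V_1 = 8.999 V.

Final answer: V_1 = 8.999 V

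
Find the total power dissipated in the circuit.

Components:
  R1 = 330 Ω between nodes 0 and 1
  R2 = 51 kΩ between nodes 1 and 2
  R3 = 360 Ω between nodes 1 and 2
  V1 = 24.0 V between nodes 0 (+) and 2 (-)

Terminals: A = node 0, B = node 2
Nodal analysis, taking node 2 as the 0 V reference.
Source V1 fixes V_0 = 24 V.
KCL at each unknown node (sum of currents leaving = 0; resistances in Ω):
  Node 1: (V_1 - 24)/330 + (V_1 - 0)/51000 + (V_1 - 0)/360 = 0
Collecting terms: 0.005828 × V_1 = 0.07273  =>  V_1 = 12.48 V
Power in each resistor, P = (ΔV)²/R:
  P_R1 = (24 - 12.48)²/330 = 0.4022 W
  P_R2 = (12.48 - 0)²/51000 = 0.003054 W
  P_R3 = (12.48 - 0)²/360 = 0.4326 W
P_total = P_R1 + P_R2 + P_R3 = 0.8378 W

Final answer: 0.8378 W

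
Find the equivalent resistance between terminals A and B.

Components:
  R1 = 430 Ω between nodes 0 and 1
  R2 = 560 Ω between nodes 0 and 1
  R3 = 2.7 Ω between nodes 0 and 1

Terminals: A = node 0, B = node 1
Reduce the network between node 0 (A) and node 1 (B) by series/parallel combination:
  Rp1 = R1 ‖ R2 ‖ R3 (parallel, all between nodes 0 and 1) = 1/(1/430 + 1/560 + 1/2.7) = 2.67 Ω
R_eq = 2.67 Ω

Final answer: 2.67 Ω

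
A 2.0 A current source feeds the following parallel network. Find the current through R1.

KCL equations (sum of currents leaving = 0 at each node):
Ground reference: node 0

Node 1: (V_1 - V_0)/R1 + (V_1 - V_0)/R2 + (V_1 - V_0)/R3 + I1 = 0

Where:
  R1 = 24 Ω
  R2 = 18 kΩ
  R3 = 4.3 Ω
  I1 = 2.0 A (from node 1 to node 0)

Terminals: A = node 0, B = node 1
All resistors sit directly between nodes 0 and 1, so they are in parallel and share one voltage V; the full source current 2 A splits among them.
1/R_par = 1/24 + 1/18000 + 1/4.3 = 0.2743 S  =>  R_par = 3.646 Ω
V = I × R_par = 2 × 3.646 = 7.292 V
I_R1 = V/R1 = 7.292/24 = 0.3038 A

Final answer: 0.3038 A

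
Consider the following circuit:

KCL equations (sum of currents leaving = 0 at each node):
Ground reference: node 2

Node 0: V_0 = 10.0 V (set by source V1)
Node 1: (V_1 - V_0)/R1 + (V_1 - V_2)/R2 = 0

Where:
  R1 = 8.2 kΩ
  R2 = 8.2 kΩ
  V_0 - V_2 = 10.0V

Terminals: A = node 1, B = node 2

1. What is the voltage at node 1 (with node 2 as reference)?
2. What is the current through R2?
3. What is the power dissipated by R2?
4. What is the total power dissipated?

Nodal analysis, taking node 2 as the 0 V reference.
Source V1 fixes V_0 = 10 V.
KCL at each unknown node (sum of currents leaving = 0; resistances in Ω):
  Node 1: (V_1 - 10)/8200 + (V_1 - 0)/8200 = 0
Collecting terms: 0.0002439 × V_1 = 0.00122  =>  V_1 = 5 V
Part 1:
  Read off the nodal solution: V_1 = 5 V
Part 2:
  I_R2 = (V_1 - V_2)/R2 = (5 - 0)/8200 = 0.0006098 A
  Magnitude: I_R2 = 0.0006098 A
Part 3:
  I_R2 = (V_1 - V_2)/R2 = (5 - 0)/8200 = 0.0006098 A
  P_R2 = I_R2² × R2 = (0.0006098)² × 8200 = 0.003049 W
Part 4:
  Power in each resistor, P = (ΔV)²/R:
    P_R1 = (10 - 5)²/8200 = 0.003049 W
    P_R2 = (5 - 0)²/8200 = 0.003049 W
  P_total = P_R1 + P_R2 = 0.006098 W

Final answers:
1. V_1 = 5 V
2. I_R2 = 0.0006098 A
3. P_R2 = 0.003049 W
4. P_total = 0.006098 W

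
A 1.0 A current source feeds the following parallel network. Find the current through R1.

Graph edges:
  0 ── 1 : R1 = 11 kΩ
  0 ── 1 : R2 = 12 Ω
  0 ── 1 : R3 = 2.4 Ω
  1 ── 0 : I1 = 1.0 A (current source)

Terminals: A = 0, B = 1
All resistors sit directly between nodes 0 and 1, so they are in parallel and share one voltage V; the full source current 1 A splits among them.
1/R_par = 1/11000 + 1/12 + 1/2.4 = 0.5001 S  =>  R_par = 2 Ω
V = I × R_par = 1 × 2 = 2 V
I_R1 = V/R1 = 2/11000 = 0.0001818 A

Final answer: 0.0001818 A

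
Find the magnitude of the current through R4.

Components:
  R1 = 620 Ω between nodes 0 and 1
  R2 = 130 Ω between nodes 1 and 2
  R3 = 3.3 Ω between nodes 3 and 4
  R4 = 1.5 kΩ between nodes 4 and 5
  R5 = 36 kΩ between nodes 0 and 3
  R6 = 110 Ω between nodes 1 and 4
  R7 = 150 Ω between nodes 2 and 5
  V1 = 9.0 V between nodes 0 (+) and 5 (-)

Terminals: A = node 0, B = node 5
Nodal analysis, taking node 5 as the 0 V reference.
Source V1 fixes V_0 = 9 V.
KCL at each unknown node (sum of currents leaving = 0; resistances in Ω):
  Node 1: (V_1 - 9)/620 + (V_1 - V_2)/130 + (V_1 - V_4)/110 = 0
  Node 2: (V_2 - V_1)/130 + (V_2 - 0)/150 = 0
  Node 3: (V_3 - V_4)/3.3 + (V_3 - 9)/36000 = 0
  Node 4: (V_4 - V_3)/3.3 + (V_4 - 0)/1500 + (V_4 - V_1)/110 = 0
Collecting terms (coefficients in siemens):
  0.0184·V_1 - 0.007692·V_2 - 0.009091·V_4 = 0.01452
  0.01436·V_2 - 0.007692·V_1 = 0
  0.3031·V_3 - 0.303·V_4 = 0.00025
  0.3128·V_4 - 0.009091·V_1 - 0.303·V_3 = 0
Solving these 4 simultaneous equations (Gaussian elimination) gives:
  V_1 = 2.53 V, V_2 = 1.355 V, V_3 = 2.377 V, V_4 = 2.376 V
I_R4 = (V_4 - V_5)/R4 = (2.376 - 0)/1500 = 0.001584 A
|I_R4| = 0.001584 A

Final answer: |I_R4| = 0.001584 A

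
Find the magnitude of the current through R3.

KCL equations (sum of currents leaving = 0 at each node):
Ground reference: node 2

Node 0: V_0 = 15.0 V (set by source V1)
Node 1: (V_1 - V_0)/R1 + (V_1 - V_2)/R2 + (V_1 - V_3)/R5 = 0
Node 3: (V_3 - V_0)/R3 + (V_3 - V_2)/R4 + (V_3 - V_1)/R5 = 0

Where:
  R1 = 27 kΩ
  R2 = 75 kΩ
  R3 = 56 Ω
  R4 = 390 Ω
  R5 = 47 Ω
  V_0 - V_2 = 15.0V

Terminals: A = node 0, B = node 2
Nodal analysis, taking node 2 as the 0 V reference.
Source V1 fixes V_0 = 15 V.
KCL at each unknown node (sum of currents leaving = 0; resistances in Ω):
  Node 1: (V_1 - 15)/27000 + (V_1 - 0)/75000 + (V_1 - V_3)/47 = 0
  Node 3: (V_3 - 15)/56 + (V_3 - 0)/390 + (V_3 - V_1)/47 = 0
Collecting terms (coefficients in siemens):
  0.02133·V_1 - 0.02128·V_3 = 0.0005556
  0.0417·V_3 - 0.02128·V_1 = 0.2679
Determinant D = (0.02133)(0.0417) - (-0.02128)(-0.02128) = 0.0004366
V_1 = [(0.0005556)(0.0417) - (-0.02128)(0.2679)]/D = 13.11 V
V_3 = [(0.02133)(0.2679) - (0.0005556)(-0.02128)]/D = 13.11 V
I_R3 = (V_0 - V_3)/R3 = (15 - 13.11)/56 = 0.03372 A
|I_R3| = 0.03372 A

Final answer: |I_R3| = 0.03372 A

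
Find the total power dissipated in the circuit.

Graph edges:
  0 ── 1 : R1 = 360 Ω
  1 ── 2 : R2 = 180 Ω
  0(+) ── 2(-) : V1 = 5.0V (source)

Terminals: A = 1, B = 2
Nodal analysis, taking node 2 as the 0 V reference.
Source V1 fixes V_0 = 5 V.
KCL at each unknown node (sum of currents leaving = 0; resistances in Ω):
  Node 1: (V_1 - 5)/360 + (V_1 - 0)/180 = 0
Collecting terms: 0.008333 × V_1 = 0.01389  =>  V_1 = 1.667 V
Power in each resistor, P = (ΔV)²/R:
  P_R1 = (5 - 1.667)²/360 = 0.03086 W
  P_R2 = (1.667 - 0)²/180 = 0.01543 W
P_total = P_R1 + P_R2 = 0.0463 W

Final answer: 0.0463 W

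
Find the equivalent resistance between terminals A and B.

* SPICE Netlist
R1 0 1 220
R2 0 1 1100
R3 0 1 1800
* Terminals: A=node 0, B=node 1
Reduce the network between node 0 (A) and node 1 (B) by series/parallel combination:
  Rp1 = R1 ‖ R2 ‖ R3 (parallel, all between nodes 0 and 1) = 1/(1/220 + 1/1100 + 1/1800) = 166.4 Ω
R_eq = 166.4 Ω

Final answer: 166.4 Ω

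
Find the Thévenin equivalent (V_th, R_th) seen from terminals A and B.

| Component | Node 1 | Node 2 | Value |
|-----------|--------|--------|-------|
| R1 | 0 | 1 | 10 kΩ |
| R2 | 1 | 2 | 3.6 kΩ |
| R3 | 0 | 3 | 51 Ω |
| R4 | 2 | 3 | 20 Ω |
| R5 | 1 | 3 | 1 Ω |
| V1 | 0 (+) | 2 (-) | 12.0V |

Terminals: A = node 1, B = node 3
Step 1 — V_th is the open-circuit voltage V_A - V_B (nothing connected across the terminals).
Nodal analysis, taking node 2 as the 0 V reference.
Source V1 fixes V_0 = 12 V.
KCL at each unknown node (sum of currents leaving = 0; resistances in Ω):
  Node 1: (V_1 - 12)/10000 + (V_1 - 0)/3600 + (V_1 - V_3)/1 = 0
  Node 3: (V_3 - 12)/51 + (V_3 - 0)/20 + (V_3 - V_1)/1 = 0
Collecting terms (coefficients in siemens):
  1·V_1 - 1·V_3 = 0.0012
  1.07·V_3 - 1·V_1 = 0.2353
Determinant D = (1)(1.07) - (-1)(-1) = 0.07001
V_1 = [(0.0012)(1.07) - (-1)(0.2353)]/D = 3.379 V
V_3 = [(1)(0.2353) - (0.0012)(-1)]/D = 3.379 V
V_th = V_1 - V_3 = 3.379 - 3.379 = -0.00007655 V
Step 2 — R_th: zero the source — replace V1 by a short circuit (node 2 merges into node 0) — and find the resistance seen between A (node 1) and B (node 3).
Reduce the network between node 1 (A) and node 3 (B) by series/parallel combination:
  Rp1 = R1 ‖ R2 (parallel, both between nodes 0 and 1) = 1/(1/10000 + 1/3600) = 2647 Ω
  Rp2 = R3 ‖ R4 (parallel, both between nodes 0 and 3) = 1/(1/51 + 1/20) = 14.37 Ω
  Rs1 = Rp1 + Rp2 (series, joined only at node 0) = 2647 + 14.37 = 2661 Ω
  Rp3 = R5 ‖ Rs1 (parallel, both between nodes 1 and 3) = 1/(1/1 + 1/2661) = 0.9996 Ω
R_th = 0.9996 Ω

Final answer: V_th = -7.655e-05 V, R_th = 0.9996 Ω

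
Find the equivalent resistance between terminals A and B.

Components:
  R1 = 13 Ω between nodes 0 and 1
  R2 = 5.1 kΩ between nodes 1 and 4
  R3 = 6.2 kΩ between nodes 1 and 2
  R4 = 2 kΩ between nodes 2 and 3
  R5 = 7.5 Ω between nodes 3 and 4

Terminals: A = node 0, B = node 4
Reduce the network between node 0 (A) and node 4 (B) by series/parallel combination:
  Rs1 = R3 + R4 (series, joined only at node 2) = 6200 + 2000 = 8200 Ω
  Rs2 = R5 + Rs1 (series, joined only at node 3) = 7.5 + 8200 = 8208 Ω
  Rp1 = R2 ‖ Rs2 (parallel, both between nodes 1 and 4) = 1/(1/5100 + 1/8208) = 3145 Ω
  Rs3 = R1 + Rp1 (series, joined only at node 1) = 13 + 3145 = 3158 Ω
R_eq = 3.158 kΩ

Final answer: 3.158 kΩ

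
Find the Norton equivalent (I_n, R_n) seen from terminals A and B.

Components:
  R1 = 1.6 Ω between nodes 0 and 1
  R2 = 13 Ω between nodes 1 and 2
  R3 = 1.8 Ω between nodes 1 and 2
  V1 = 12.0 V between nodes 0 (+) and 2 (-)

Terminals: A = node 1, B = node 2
Find the Thévenin equivalent first; then I_n = V_th/R_th and R_n = R_th.
Step 1 — V_th is the open-circuit voltage V_A - V_B (nothing connected across the terminals).
Nodal analysis, taking node 2 as the 0 V reference.
Source V1 fixes V_0 = 12 V.
KCL at each unknown node (sum of currents leaving = 0; resistances in Ω):
  Node 1: (V_1 - 12)/1.6 + (V_1 - 0)/13 + (V_1 - 0)/1.8 = 0
Collecting terms: 1.257 × V_1 = 7.5  =>  V_1 = 5.964 V
V_th = V_1 - V_2 = 5.964 - 0 = 5.964 V
Step 2 — R_th: zero the source — replace V1 by a short circuit (node 2 merges into node 0) — and find the resistance seen between A (node 1) and B (node 0).
Reduce the network between node 1 (A) and node 0 (B) by series/parallel combination:
  Rp1 = R1 ‖ R2 ‖ R3 (parallel, all between nodes 0 and 1) = 1/(1/1.6 + 1/13 + 1/1.8) = 0.7952 Ω
R_th = 0.7952 Ω
I_n = V_th/R_th = 5.964/0.7952 = 7.5 A, and R_n = R_th = 0.7952 Ω

Final answer: I_n = 7.5 A, R_n = 0.7952 Ω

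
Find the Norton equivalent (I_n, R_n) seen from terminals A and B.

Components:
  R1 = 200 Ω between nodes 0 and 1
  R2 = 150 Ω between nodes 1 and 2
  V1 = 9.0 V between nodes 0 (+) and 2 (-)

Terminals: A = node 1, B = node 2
Find the Thévenin equivalent first; then I_n = V_th/R_th and R_n = R_th.
Step 1 — V_th is the open-circuit voltage V_A - V_B (nothing connected across the terminals).
Nodal analysis, taking node 2 as the 0 V reference.
Source V1 fixes V_0 = 9 V.
KCL at each unknown node (sum of currents leaving = 0; resistances in Ω):
  Node 1: (V_1 - 9)/200 + (V_1 - 0)/150 = 0
Collecting terms: 0.01167 × V_1 = 0.045  =>  V_1 = 3.857 V
V_th = V_1 - V_2 = 3.857 - 0 = 3.857 V
Step 2 — R_th: zero the source — replace V1 by a short circuit (node 2 merges into node 0) — and find the resistance seen between A (node 1) and B (node 0).
Reduce the network between node 1 (A) and node 0 (B) by series/parallel combination:
  Rp1 = R1 ‖ R2 (parallel, both between nodes 0 and 1) = 1/(1/200 + 1/150) = 85.71 Ω
R_th = 85.71 Ω
I_n = V_th/R_th = 3.857/85.71 = 0.045 A, and R_n = R_th = 85.71 Ω

Final answer: I_n = 0.045 A, R_n = 85.71 Ω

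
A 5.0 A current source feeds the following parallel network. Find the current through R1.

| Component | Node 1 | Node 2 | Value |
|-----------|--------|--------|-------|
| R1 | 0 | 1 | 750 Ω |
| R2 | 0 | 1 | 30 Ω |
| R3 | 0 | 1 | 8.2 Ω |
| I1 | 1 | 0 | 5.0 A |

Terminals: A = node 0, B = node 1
All resistors sit directly between nodes 0 and 1, so they are in parallel and share one voltage V; the full source current 5 A splits among them.
1/R_par = 1/750 + 1/30 + 1/8.2 = 0.1566 S  =>  R_par = 6.385 Ω
V = I × R_par = 5 × 6.385 = 31.92 V
I_R1 = V/R1 = 31.92/750 = 0.04257 A

Final answer: 0.04257 A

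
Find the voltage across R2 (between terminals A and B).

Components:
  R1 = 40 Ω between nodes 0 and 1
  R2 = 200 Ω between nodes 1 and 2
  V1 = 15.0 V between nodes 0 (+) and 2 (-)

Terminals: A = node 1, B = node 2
R1 and R2 are in series across V1 (node 0 → node 1 → node 2), and the output A–B is taken across R2, so this is a voltage divider.
Series current: I = V1/(R1 + R2) = 15/(40 + 200) = 15/240 = 0.0625 A
V_R2 = I × R2 = V1 × R2/(R1 + R2) = 15 × 200/240 = 12.5 V

Final answer: 12.5 V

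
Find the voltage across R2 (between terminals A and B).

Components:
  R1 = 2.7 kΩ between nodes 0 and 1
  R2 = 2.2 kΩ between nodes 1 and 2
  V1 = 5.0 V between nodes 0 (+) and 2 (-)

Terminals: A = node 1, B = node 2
R1 and R2 are in series across V1 (node 0 → node 1 → node 2), and the output A–B is taken across R2, so this is a voltage divider.
Series current: I = V1/(R1 + R2) = 5/(2700 + 2200) = 5/4900 = 0.00102 A
V_R2 = I × R2 = V1 × R2/(R1 + R2) = 5 × 2200/4900 = 2.245 V

Final answer: 2.245 V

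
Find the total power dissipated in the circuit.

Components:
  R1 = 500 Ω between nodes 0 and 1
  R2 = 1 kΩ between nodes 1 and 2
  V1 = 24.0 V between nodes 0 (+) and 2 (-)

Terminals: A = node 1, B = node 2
Nodal analysis, taking node 2 as the 0 V reference.
Source V1 fixes V_0 = 24 V.
KCL at each unknown node (sum of currents leaving = 0; resistances in Ω):
  Node 1: (V_1 - 24)/500 + (V_1 - 0)/1000 = 0
Collecting terms: 0.003 × V_1 = 0.048  =>  V_1 = 16 V
Power in each resistor, P = (ΔV)²/R:
  P_R1 = (24 - 16)²/500 = 0.128 W
  P_R2 = (16 - 0)²/1000 = 0.256 W
P_total = P_R1 + P_R2 = 0.384 W

Final answer: 0.384 W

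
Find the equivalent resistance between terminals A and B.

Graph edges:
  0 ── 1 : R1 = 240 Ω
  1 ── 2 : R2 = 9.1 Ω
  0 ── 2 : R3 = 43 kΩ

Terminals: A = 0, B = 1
Reduce the network between node 0 (A) and node 1 (B) by series/parallel combination:
  Rs1 = R3 + R2 (series, joined only at node 2) = 43000 + 9.1 = 43010 Ω
  Rp1 = R1 ‖ Rs1 (parallel, both between nodes 0 and 1) = 1/(1/240 + 1/43010) = 238.7 Ω
R_eq = 238.7 Ω

Final answer: 238.7 Ω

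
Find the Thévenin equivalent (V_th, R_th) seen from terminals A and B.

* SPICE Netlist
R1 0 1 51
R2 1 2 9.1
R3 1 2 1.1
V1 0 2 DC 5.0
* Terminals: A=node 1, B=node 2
Step 1 — V_th is the open-circuit voltage V_A - V_B (nothing connected across the terminals).
Nodal analysis, taking node 2 as the 0 V reference.
Source V1 fixes V_0 = 5 V.
KCL at each unknown node (sum of currents leaving = 0; resistances in Ω):
  Node 1: (V_1 - 5)/51 + (V_1 - 0)/9.1 + (V_1 - 0)/1.1 = 0
Collecting terms: 1.039 × V_1 = 0.09804  =>  V_1 = 0.0944 V
V_th = V_1 - V_2 = 0.0944 - 0 = 0.0944 V
Step 2 — R_th: zero the source — replace V1 by a short circuit (node 2 merges into node 0) — and find the resistance seen between A (node 1) and B (node 0).
Reduce the network between node 1 (A) and node 0 (B) by series/parallel combination:
  Rp1 = R1 ‖ R2 ‖ R3 (parallel, all between nodes 0 and 1) = 1/(1/51 + 1/9.1 + 1/1.1) = 0.9628 Ω
R_th = 0.9628 Ω

Final answer: V_th = 0.0944 V, R_th = 0.9628 Ω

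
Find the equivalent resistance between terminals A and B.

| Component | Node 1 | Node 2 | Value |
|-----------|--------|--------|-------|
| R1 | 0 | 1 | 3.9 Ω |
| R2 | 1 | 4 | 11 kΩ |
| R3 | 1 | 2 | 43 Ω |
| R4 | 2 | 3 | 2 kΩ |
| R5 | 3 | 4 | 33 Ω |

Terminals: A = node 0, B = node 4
Reduce the network between node 0 (A) and node 4 (B) by series/parallel combination:
  Rs1 = R3 + R4 (series, joined only at node 2) = 43 + 2000 = 2043 Ω
  Rs2 = R5 + Rs1 (series, joined only at node 3) = 33 + 2043 = 2076 Ω
  Rp1 = R2 ‖ Rs2 (parallel, both between nodes 1 and 4) = 1/(1/11000 + 1/2076) = 1746 Ω
  Rs3 = R1 + Rp1 (series, joined only at node 1) = 3.9 + 1746 = 1750 Ω
R_eq = 1.75 kΩ

Final answer: 1.75 kΩ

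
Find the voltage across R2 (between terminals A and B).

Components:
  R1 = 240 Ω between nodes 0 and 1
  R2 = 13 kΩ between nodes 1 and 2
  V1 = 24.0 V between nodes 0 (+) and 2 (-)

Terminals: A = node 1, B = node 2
R1 and R2 are in series across V1 (node 0 → node 1 → node 2), and the output A–B is taken across R2, so this is a voltage divider.
Series current: I = V1/(R1 + R2) = 24/(240 + 13000) = 24/13240 = 0.001813 A
V_R2 = I × R2 = V1 × R2/(R1 + R2) = 24 × 13000/13240 = 23.56 V

Final answer: 23.56 V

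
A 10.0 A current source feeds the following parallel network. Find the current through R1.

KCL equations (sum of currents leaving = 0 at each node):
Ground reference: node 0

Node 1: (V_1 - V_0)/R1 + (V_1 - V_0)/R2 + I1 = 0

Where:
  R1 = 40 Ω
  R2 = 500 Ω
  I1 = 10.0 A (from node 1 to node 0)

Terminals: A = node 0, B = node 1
All resistors sit directly between nodes 0 and 1, so they are in parallel and share one voltage V; the full source current 10 A splits among them.
1/R_par = 1/40 + 1/500 = 0.027 S  =>  R_par = 37.04 Ω
V = I × R_par = 10 × 37.04 = 370.4 V
I_R1 = V/R1 = 370.4/40 = 9.259 A

Final answer: 9.259 A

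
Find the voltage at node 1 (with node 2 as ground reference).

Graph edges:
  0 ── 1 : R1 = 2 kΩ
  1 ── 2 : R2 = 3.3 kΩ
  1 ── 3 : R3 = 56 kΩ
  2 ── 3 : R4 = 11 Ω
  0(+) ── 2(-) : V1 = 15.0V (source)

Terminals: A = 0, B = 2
Nodal analysis, taking node 2 as the 0 V reference.
Source V1 fixes V_0 = 15 V.
KCL at each unknown node (sum of currents leaving = 0; resistances in Ω):
  Node 1: (V_1 - 15)/2000 + (V_1 - 0)/3300 + (V_1 - V_3)/56000 = 0
  Node 3: (V_3 - V_1)/56000 + (V_3 - 0)/11 = 0
Collecting terms (coefficients in siemens):
  0.0008209·V_1 - 0.00001786·V_3 = 0.0075
  0.09093·V_3 - 0.00001786·V_1 = 0
Determinant D = (0.0008209)(0.09093) - (-0.00001786)(-0.00001786) = 0.00007464
V_1 = [(0.0075)(0.09093) - (-0.00001786)(0)]/D = 9.136 V
V_3 = [(0.0008209)(0) - (0.0075)(-0.00001786)]/D = 0.001794 V
The requested potential is V_1 = 9.136 V.

Final answer: V_1 = 9.136 V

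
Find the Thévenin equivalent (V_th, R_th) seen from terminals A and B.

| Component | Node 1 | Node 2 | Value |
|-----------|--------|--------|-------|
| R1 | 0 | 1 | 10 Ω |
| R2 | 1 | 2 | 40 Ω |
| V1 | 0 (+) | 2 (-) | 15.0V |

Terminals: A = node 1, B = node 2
Step 1 — V_th is the open-circuit voltage V_A - V_B (nothing connected across the terminals).
Nodal analysis, taking node 2 as the 0 V reference.
Source V1 fixes V_0 = 15 V.
KCL at each unknown node (sum of currents leaving = 0; resistances in Ω):
  Node 1: (V_1 - 15)/10 + (V_1 - 0)/40 = 0
Collecting terms: 0.125 × V_1 = 1.5  =>  V_1 = 12 V
V_th = V_1 - V_2 = 12 - 0 = 12 V
Step 2 — R_th: zero the source — replace V1 by a short circuit (node 2 merges into node 0) — and find the resistance seen between A (node 1) and B (node 0).
Reduce the network between node 1 (A) and node 0 (B) by series/parallel combination:
  Rp1 = R1 ‖ R2 (parallel, both between nodes 0 and 1) = 1/(1/10 + 1/40) = 8 Ω
R_th = 8 Ω

Final answer: V_th = 12 V, R_th = 8 Ω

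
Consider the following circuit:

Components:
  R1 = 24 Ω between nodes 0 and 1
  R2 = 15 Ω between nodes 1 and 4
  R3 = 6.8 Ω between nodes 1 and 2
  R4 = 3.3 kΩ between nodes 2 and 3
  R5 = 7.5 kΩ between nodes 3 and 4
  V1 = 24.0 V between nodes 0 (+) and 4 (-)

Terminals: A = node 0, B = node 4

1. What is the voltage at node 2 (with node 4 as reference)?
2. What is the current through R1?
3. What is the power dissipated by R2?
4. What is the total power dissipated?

Nodal analysis, taking node 4 as the 0 V reference.
Source V1 fixes V_0 = 24 V.
KCL at each unknown node (sum of currents leaving = 0; resistances in Ω):
  Node 1: (V_1 - 24)/24 + (V_1 - 0)/15 + (V_1 - V_2)/6.8 = 0
  Node 2: (V_2 - V_1)/6.8 + (V_2 - V_3)/3300 = 0
  Node 3: (V_3 - V_2)/3300 + (V_3 - 0)/7500 = 0
Collecting terms (coefficients in siemens):
  0.2554·V_1 - 0.1471·V_2 = 1
  0.1474·V_2 - 0.1471·V_1 - 0.000303·V_3 = 0
  0.0004364·V_3 - 0.000303·V_2 = 0
Solving these 3 simultaneous equations (Gaussian elimination) gives:
  V_1 = 9.223 V, V_2 = 9.217 V, V_3 = 6.401 V
Part 1:
  Read off the nodal solution: V_2 = 9.217 V
Part 2:
  I_R1 = (V_0 - V_1)/R1 = (24 - 9.223)/24 = 0.6157 A
  Magnitude: I_R1 = 0.6157 A
Part 3:
  I_R2 = (V_1 - V_4)/R2 = (9.223 - 0)/15 = 0.6149 A
  P_R2 = I_R2² × R2 = (0.6149)² × 15 = 5.671 W
Part 4:
  Power in each resistor, P = (ΔV)²/R:
    P_R1 = (24 - 9.223)²/24 = 9.098 W
    P_R2 = (9.223 - 0)²/15 = 5.671 W
    P_R3 = (9.223 - 9.217)²/6.8 = 0.000004953 W
    P_R4 = (9.217 - 6.401)²/3300 = 0.002404 W
    P_R5 = (6.401 - 0)²/7500 = 0.005463 W
  P_total = P_R1 + P_R2 + P_R3 + P_R4 + P_R5 = 14.78 W

Final answers:
1. V_2 = 9.217 V
2. I_R1 = 0.6157 A
3. P_R2 = 5.671 W
4. P_total = 14.78 W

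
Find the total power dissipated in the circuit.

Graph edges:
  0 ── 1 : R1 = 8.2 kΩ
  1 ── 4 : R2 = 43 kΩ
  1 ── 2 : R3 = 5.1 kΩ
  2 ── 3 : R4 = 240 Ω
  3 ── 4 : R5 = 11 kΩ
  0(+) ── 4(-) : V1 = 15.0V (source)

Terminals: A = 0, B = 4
Nodal analysis, taking node 4 as the 0 V reference.
Source V1 fixes V_0 = 15 V.
KCL at each unknown node (sum of currents leaving = 0; resistances in Ω):
  Node 1: (V_1 - 15)/8200 + (V_1 - 0)/43000 + (V_1 - V_2)/5100 = 0
  Node 2: (V_2 - V_1)/5100 + (V_2 - V_3)/240 = 0
  Node 3: (V_3 - V_2)/240 + (V_3 - 0)/11000 = 0
Collecting terms (coefficients in siemens):
  0.0003413·V_1 - 0.0001961·V_2 = 0.001829
  0.004363·V_2 - 0.0001961·V_1 - 0.004167·V_3 = 0
  0.004258·V_3 - 0.004167·V_2 = 0
Solving these 3 simultaneous equations (Gaussian elimination) gives:
  V_1 = 8.862 V, V_2 = 6.096 V, V_3 = 5.966 V
Power in each resistor, P = (ΔV)²/R:
  P_R1 = (15 - 8.862)²/8200 = 0.004594 W
  P_R2 = (8.862 - 0)²/43000 = 0.001827 W
  P_R3 = (8.862 - 6.096)²/5100 = 0.0015 W
  P_R4 = (6.096 - 5.966)²/240 = 0.0000706 W
  P_R5 = (5.966 - 0)²/11000 = 0.003236 W
P_total = P_R1 + P_R2 + P_R3 + P_R4 + P_R5 = 0.01123 W

Final answer: 0.01123 W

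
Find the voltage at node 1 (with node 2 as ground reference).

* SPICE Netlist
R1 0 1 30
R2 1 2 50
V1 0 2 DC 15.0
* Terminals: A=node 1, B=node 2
Nodal analysis, taking node 2 as the 0 V reference.
Source V1 fixes V_0 = 15 V.
KCL at each unknown node (sum of currents leaving = 0; resistances in Ω):
  Node 1: (V_1 - 15)/30 + (V_1 - 0)/50 = 0
Collecting terms: 0.05333 × V_1 = 0.5  =>  V_1 = 9.375 V
The requested potential is V_1 = 9.375 V.

Final answer: V_1 = 9.375 V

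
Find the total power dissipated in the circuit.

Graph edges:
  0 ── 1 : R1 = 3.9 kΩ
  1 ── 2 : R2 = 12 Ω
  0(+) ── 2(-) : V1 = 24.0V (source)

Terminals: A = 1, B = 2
Nodal analysis, taking node 2 as the 0 V reference.
Source V1 fixes V_0 = 24 V.
KCL at each unknown node (sum of currents leaving = 0; resistances in Ω):
  Node 1: (V_1 - 24)/3900 + (V_1 - 0)/12 = 0
Collecting terms: 0.08359 × V_1 = 0.006154  =>  V_1 = 0.07362 V
Power in each resistor, P = (ΔV)²/R:
  P_R1 = (24 - 0.07362)²/3900 = 0.1468 W
  P_R2 = (0.07362 - 0)²/12 = 0.0004517 W
P_total = P_R1 + P_R2 = 0.1472 W

Final answer: 0.1472 W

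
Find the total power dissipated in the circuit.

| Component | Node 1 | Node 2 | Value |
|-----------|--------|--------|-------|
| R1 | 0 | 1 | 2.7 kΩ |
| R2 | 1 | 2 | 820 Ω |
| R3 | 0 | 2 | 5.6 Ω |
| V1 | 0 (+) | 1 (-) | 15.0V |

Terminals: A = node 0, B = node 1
Nodal analysis, taking node 1 as the 0 V reference.
Source V1 fixes V_0 = 15 V.
KCL at each unknown node (sum of currents leaving = 0; resistances in Ω):
  Node 2: (V_2 - 0)/820 + (V_2 - 15)/5.6 = 0
Collecting terms: 0.1798 × V_2 = 2.679  =>  V_2 = 14.9 V
Power in each resistor, P = (ΔV)²/R:
  P_R1 = (15 - 0)²/2700 = 0.08333 W
  P_R2 = (0 - 14.9)²/820 = 0.2707 W
  P_R3 = (15 - 14.9)²/5.6 = 0.001849 W
P_total = P_R1 + P_R2 + P_R3 = 0.3559 W

Final answer: 0.3559 W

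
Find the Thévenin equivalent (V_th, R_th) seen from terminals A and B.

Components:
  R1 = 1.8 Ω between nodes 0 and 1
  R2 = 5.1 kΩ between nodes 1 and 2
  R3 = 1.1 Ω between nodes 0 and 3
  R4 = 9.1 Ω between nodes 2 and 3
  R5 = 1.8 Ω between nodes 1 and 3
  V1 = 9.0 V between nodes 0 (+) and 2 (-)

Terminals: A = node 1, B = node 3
Step 1 — V_th is the open-circuit voltage V_A - V_B (nothing connected across the terminals).
Nodal analysis, taking node 2 as the 0 V reference.
Source V1 fixes V_0 = 9 V.
KCL at each unknown node (sum of currents leaving = 0; resistances in Ω):
  Node 1: (V_1 - 9)/1.8 + (V_1 - 0)/5100 + (V_1 - V_3)/1.8 = 0
  Node 3: (V_3 - 9)/1.1 + (V_3 - 0)/9.1 + (V_3 - V_1)/1.8 = 0
Collecting terms (coefficients in siemens):
  1.111·V_1 - 0.5556·V_3 = 5
  1.575·V_3 - 0.5556·V_1 = 8.182
Determinant D = (1.111)(1.575) - (-0.5556)(-0.5556) = 1.441
V_1 = [(5)(1.575) - (-0.5556)(8.182)]/D = 8.617 V
V_3 = [(1.111)(8.182) - (5)(-0.5556)]/D = 8.237 V
V_th = V_1 - V_3 = 8.617 - 8.237 = 0.3801 V
Step 2 — R_th: zero the source — replace V1 by a short circuit (node 2 merges into node 0) — and find the resistance seen between A (node 1) and B (node 3).
Reduce the network between node 1 (A) and node 3 (B) by series/parallel combination:
  Rp1 = R1 ‖ R2 (parallel, both between nodes 0 and 1) = 1/(1/1.8 + 1/5100) = 1.799 Ω
  Rp2 = R3 ‖ R4 (parallel, both between nodes 0 and 3) = 1/(1/1.1 + 1/9.1) = 0.9814 Ω
  Rs1 = Rp1 + Rp2 (series, joined only at node 0) = 1.799 + 0.9814 = 2.781 Ω
  Rp3 = R5 ‖ Rs1 (parallel, both between nodes 1 and 3) = 1/(1/1.8 + 1/2.781) = 1.093 Ω
R_th = 1.093 Ω

Final answer: V_th = 0.3801 V, R_th = 1.093 Ω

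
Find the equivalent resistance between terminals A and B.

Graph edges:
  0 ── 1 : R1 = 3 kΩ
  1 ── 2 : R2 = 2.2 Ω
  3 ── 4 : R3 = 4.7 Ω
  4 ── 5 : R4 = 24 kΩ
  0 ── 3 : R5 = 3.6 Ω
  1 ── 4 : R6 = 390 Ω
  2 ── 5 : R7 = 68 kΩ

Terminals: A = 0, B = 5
The network is not a plain series/parallel combination. Inject a 1 A test current into terminal A (node 0) and return it from terminal B (node 5); then R_eq = V_A / (1 A).
Nodal analysis, taking node 5 as the 0 V reference.
Current source I_test pushes 1 A into node 0 and draws it out of node 5.
KCL at each unknown node (sum of currents leaving = 0; resistances in Ω):
  Node 0: (V_0 - V_1)/3000 + (V_0 - V_3)/3.6 - 1 = 0
  Node 1: (V_1 - V_0)/3000 + (V_1 - V_2)/2.2 + (V_1 - V_4)/390 = 0
  Node 2: (V_2 - V_1)/2.2 + (V_2 - 0)/68000 = 0
  Node 3: (V_3 - V_0)/3.6 + (V_3 - V_4)/4.7 = 0
  Node 4: (V_4 - V_1)/390 + (V_4 - V_3)/4.7 + (V_4 - 0)/24000 = 0
Collecting terms (coefficients in siemens):
  0.2781·V_0 - 0.0003333·V_1 - 0.2778·V_3 = 1
  0.4574·V_1 - 0.0003333·V_0 - 0.4545·V_2 - 0.002564·V_4 = 0
  0.4546·V_2 - 0.4545·V_1 = 0
  0.4905·V_3 - 0.2778·V_0 - 0.2128·V_4 = 0
  0.2154·V_4 - 0.002564·V_1 - 0.2128·V_3 = 0
Solving these 5 simultaneous equations (Gaussian elimination) gives:
  V_0 = 17770 V, V_1 = 17670 V, V_2 = 17670 V, V_3 = 17770 V
  V_4 = 17760 V
R_eq = V_0 / 1 A = 17770 Ω = 17.77 kΩ

Final answer: 17.77 kΩ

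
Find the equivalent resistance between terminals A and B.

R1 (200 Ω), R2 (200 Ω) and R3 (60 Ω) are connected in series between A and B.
Reduce the network between node 0 (A) and node 3 (B) by series/parallel combination:
  Rs1 = R1 + R2 (series, joined only at node 1) = 200 + 200 = 400 Ω
  Rs2 = R3 + Rs1 (series, joined only at node 2) = 60 + 400 = 460 Ω
R_eq = 460 Ω

Final answer: 460 Ω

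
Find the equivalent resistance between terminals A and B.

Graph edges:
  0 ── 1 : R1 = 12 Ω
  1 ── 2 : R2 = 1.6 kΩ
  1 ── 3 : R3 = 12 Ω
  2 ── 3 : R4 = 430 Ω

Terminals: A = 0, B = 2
Reduce the network between node 0 (A) and node 2 (B) by series/parallel combination:
  Rs1 = R3 + R4 (series, joined only at node 3) = 12 + 430 = 442 Ω
  Rp1 = R2 ‖ Rs1 (parallel, both between nodes 1 and 2) = 1/(1/1600 + 1/442) = 346.3 Ω
  Rs2 = R1 + Rp1 (series, joined only at node 1) = 12 + 346.3 = 358.3 Ω
R_eq = 358.3 Ω

Final answer: 358.3 Ω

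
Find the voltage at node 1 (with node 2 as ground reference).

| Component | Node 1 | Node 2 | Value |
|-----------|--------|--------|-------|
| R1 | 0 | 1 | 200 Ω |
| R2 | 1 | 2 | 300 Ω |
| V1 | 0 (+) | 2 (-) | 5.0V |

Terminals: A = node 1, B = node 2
Nodal analysis, taking node 2 as the 0 V reference.
Source V1 fixes V_0 = 5 V.
KCL at each unknown node (sum of currents leaving = 0; resistances in Ω):
  Node 1: (V_1 - 5)/200 + (V_1 - 0)/300 = 0
Collecting terms: 0.008333 × V_1 = 0.025  =>  V_1 = 3 V
The requested potential is V_1 = 3 V.

Final answer: V_1 = 3 V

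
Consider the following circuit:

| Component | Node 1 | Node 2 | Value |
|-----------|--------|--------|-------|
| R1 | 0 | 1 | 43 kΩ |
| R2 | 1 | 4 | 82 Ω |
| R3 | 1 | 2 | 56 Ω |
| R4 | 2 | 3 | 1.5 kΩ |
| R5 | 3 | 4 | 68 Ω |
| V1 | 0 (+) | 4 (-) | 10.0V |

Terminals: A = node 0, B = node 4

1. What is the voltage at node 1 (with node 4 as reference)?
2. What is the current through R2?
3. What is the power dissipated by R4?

Nodal analysis, taking node 4 as the 0 V reference.
Source V1 fixes V_0 = 10 V.
KCL at each unknown node (sum of currents leaving = 0; resistances in Ω):
  Node 1: (V_1 - 10)/43000 + (V_1 - 0)/82 + (V_1 - V_2)/56 = 0
  Node 2: (V_2 - V_1)/56 + (V_2 - V_3)/1500 = 0
  Node 3: (V_3 - V_2)/1500 + (V_3 - 0)/68 = 0
Collecting terms (coefficients in siemens):
  0.03008·V_1 - 0.01786·V_2 = 0.0002326
  0.01852·V_2 - 0.01786·V_1 - 0.0006667·V_3 = 0
  0.01537·V_3 - 0.0006667·V_2 = 0
Solving these 3 simultaneous equations (Gaussian elimination) gives:
  V_1 = 0.01812 V, V_2 = 0.0175 V, V_3 = 0.0007587 V
Part 1:
  Read off the nodal solution: V_1 = 0.01812 V
Part 2:
  I_R2 = (V_1 - V_4)/R2 = (0.01812 - 0)/82 = 0.000221 A
  Magnitude: I_R2 = 0.000221 A
Part 3:
  I_R4 = (V_2 - V_3)/R4 = (0.0175 - 0.0007587)/1500 = 0.00001116 A
  P_R4 = I_R4² × R4 = (0.00001116)² × 1500 = 0.0000001867 W

Final answers:
1. V_1 = 0.01812 V
2. I_R2 = 0.000221 A
3. P_R4 = 1.867e-07 W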